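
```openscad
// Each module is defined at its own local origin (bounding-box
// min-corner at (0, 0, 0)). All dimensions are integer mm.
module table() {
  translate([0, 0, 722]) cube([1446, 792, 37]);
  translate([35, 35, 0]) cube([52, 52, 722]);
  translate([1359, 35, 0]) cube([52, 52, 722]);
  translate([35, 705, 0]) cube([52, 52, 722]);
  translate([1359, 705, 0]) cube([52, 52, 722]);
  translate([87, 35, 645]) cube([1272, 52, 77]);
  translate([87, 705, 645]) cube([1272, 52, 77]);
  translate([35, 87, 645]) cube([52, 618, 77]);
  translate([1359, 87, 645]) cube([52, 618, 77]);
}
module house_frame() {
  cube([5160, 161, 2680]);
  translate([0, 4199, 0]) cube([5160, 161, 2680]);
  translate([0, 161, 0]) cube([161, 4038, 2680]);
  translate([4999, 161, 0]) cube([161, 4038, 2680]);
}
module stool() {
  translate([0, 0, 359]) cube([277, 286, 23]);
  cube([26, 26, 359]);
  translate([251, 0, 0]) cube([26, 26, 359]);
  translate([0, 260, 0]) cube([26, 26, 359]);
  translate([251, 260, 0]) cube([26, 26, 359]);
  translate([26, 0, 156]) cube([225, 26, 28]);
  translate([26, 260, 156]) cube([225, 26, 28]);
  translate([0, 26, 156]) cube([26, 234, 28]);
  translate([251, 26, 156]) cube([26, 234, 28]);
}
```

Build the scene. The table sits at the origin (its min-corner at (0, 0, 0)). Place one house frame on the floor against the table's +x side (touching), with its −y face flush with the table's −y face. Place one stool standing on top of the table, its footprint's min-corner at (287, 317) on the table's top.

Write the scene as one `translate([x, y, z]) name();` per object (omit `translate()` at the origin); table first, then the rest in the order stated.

table();
translate([1446, 0, 0]) house_frame();
translate([287, 317, 759]) stool();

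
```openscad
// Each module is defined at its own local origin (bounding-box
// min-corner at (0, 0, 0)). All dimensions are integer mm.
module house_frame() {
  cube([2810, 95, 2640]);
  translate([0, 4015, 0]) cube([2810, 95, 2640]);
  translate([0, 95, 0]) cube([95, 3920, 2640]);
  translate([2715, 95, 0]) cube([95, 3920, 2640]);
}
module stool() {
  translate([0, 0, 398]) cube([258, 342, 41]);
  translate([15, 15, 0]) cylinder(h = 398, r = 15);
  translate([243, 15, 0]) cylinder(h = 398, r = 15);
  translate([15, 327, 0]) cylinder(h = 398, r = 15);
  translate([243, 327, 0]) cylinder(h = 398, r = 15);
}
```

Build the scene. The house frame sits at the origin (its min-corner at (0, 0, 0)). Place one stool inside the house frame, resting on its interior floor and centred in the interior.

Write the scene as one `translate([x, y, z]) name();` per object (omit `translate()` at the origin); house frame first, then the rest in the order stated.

house_frame();
translate([1276, 1884, 0]) stool();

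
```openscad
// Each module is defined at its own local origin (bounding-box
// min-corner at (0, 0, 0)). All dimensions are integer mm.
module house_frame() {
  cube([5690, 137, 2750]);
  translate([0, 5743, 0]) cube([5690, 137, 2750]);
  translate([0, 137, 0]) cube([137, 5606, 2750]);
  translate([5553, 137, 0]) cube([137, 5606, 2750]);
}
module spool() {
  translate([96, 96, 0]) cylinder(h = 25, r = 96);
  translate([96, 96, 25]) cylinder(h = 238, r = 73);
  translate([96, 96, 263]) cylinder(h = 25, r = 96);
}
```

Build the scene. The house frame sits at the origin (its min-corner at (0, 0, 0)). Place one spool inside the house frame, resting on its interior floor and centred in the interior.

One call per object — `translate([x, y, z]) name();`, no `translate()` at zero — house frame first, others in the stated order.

house_frame();
translate([2749, 2844, 0]) spool();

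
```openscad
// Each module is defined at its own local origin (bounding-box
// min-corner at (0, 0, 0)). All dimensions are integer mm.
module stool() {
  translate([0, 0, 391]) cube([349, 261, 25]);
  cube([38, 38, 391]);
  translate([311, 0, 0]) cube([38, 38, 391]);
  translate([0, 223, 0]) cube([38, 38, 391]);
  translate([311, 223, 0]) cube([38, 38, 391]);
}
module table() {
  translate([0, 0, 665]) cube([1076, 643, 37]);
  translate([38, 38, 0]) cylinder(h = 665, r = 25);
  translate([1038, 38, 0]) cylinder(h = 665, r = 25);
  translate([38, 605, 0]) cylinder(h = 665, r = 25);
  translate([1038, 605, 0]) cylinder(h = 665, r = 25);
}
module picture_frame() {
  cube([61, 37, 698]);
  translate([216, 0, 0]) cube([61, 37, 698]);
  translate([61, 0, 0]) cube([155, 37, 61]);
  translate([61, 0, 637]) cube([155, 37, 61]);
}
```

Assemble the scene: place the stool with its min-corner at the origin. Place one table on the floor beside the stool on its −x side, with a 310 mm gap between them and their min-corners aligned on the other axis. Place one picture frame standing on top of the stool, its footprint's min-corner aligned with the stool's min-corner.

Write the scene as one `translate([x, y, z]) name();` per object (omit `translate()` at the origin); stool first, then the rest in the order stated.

stool();
translate([-1386, 0, 0]) table();
translate([0, 0, 416]) picture_frame();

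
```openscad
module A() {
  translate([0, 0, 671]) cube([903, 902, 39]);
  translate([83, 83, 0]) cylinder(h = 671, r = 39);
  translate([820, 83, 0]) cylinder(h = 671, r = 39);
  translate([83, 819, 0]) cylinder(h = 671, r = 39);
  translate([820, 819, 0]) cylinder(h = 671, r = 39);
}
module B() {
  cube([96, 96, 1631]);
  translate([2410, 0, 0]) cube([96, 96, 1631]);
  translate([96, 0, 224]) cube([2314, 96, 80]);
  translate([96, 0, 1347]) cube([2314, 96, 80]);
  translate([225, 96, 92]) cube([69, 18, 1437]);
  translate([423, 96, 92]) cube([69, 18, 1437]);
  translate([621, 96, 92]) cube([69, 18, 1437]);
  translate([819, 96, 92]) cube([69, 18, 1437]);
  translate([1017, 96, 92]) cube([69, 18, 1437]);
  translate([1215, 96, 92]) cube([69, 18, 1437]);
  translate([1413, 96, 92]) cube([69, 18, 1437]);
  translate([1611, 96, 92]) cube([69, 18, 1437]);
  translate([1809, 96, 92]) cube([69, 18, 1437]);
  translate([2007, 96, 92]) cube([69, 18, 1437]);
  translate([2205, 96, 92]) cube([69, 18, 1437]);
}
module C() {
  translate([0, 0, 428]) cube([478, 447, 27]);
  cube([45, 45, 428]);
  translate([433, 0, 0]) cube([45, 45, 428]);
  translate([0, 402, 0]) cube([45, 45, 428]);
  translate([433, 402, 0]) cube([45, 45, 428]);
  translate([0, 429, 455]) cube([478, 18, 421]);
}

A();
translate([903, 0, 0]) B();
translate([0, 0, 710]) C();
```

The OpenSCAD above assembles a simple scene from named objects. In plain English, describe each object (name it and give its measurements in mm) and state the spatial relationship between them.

A is a table with a 903×902 mm rectangular top, 39 mm thick, top surface at z = 710 mm, supported by four round legs of 78 mm diameter, each leg's bounding box inset 44 mm from the nearest pair of top edges, running from the floor.

B is a fence section. Two 96×96 mm posts, 1631 mm tall, stand on the floor with a clear span of 2314 mm between their inner faces. Two horizontal rails of 96×80 mm section span the gap between the posts with their undersides at z = 224 mm and z = 1347 mm, flush with the posts' −y face. 11 pickets, each 69 mm wide, 18 mm thick and 1437 mm tall, are fixed to the +y face of the rails with their bottoms at z = 92 mm, evenly spaced across the span with equal gaps (rounded down to the nearest mm) at the −x end and between each pair — any rounding remainder accumulates at the +x end.

C is a chair: 478×447 mm seat, 27 mm thick, top at z = 455 mm, on four 45 mm square corner legs flush with the seat edges. A 18 mm thick backrest slab spans the full seat width, extending 421 mm above the seat top, its back face flush with the seat's +y edge.

The fence section is against the table's +x side, with their −y faces flush. The chair is on top of the table.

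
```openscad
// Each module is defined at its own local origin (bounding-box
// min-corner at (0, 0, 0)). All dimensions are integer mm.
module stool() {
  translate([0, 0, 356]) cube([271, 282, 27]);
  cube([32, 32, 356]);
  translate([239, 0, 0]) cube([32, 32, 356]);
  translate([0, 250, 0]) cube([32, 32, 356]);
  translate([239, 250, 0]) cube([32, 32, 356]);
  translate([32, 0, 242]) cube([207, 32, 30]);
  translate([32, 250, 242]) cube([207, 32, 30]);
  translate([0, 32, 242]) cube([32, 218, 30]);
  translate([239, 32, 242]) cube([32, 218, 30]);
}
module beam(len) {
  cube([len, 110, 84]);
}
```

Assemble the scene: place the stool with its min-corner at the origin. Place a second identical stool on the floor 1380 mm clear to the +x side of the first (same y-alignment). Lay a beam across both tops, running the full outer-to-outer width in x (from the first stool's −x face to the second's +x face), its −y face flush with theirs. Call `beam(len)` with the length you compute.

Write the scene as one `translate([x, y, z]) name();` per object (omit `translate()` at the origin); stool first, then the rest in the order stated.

stool();
translate([1651, 0, 0]) stool();
translate([0, 0, 383]) beam(1922);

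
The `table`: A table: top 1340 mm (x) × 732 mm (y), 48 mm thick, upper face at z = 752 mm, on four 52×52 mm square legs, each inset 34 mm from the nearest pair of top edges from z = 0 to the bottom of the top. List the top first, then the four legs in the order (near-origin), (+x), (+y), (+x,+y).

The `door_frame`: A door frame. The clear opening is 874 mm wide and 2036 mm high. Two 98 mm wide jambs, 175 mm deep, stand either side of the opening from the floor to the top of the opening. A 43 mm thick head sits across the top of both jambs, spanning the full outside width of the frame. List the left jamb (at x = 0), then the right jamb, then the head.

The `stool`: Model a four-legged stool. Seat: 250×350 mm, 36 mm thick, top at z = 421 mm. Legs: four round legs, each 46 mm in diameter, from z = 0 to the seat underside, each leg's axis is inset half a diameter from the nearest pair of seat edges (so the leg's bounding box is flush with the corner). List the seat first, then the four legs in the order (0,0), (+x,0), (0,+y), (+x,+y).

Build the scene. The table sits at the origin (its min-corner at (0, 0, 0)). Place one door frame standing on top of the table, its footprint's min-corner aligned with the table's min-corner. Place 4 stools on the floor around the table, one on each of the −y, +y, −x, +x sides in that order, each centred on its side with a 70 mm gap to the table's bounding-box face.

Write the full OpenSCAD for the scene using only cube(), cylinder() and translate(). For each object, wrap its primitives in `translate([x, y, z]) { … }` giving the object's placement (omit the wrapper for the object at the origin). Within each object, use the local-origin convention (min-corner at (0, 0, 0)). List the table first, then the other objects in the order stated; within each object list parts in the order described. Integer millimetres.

translate([0, 0, 704]) cube([1340, 732, 48]);
translate([34, 34, 0]) cube([52, 52, 704]);
translate([1254, 34, 0]) cube([52, 52, 704]);
translate([34, 646, 0]) cube([52, 52, 704]);
translate([1254, 646, 0]) cube([52, 52, 704]);
translate([0, 0, 752]) {
  cube([98, 175, 2036]);
  translate([972, 0, 0]) cube([98, 175, 2036]);
  translate([0, 0, 2036]) cube([1070, 175, 43]);
}
translate([545, -420, 0]) {
  translate([0, 0, 385]) cube([250, 350, 36]);
  translate([23, 23, 0]) cylinder(h = 385, r = 23);
  translate([227, 23, 0]) cylinder(h = 385, r = 23);
  translate([23, 327, 0]) cylinder(h = 385, r = 23);
  translate([227, 327, 0]) cylinder(h = 385, r = 23);
}
translate([545, 802, 0]) {
  translate([0, 0, 385]) cube([250, 350, 36]);
  translate([23, 23, 0]) cylinder(h = 385, r = 23);
  translate([227, 23, 0]) cylinder(h = 385, r = 23);
  translate([23, 327, 0]) cylinder(h = 385, r = 23);
  translate([227, 327, 0]) cylinder(h = 385, r = 23);
}
translate([-320, 191, 0]) {
  translate([0, 0, 385]) cube([250, 350, 36]);
  translate([23, 23, 0]) cylinder(h = 385, r = 23);
  translate([227, 23, 0]) cylinder(h = 385, r = 23);
  translate([23, 327, 0]) cylinder(h = 385, r = 23);
  translate([227, 327, 0]) cylinder(h = 385, r = 23);
}
translate([1410, 191, 0]) {
  translate([0, 0, 385]) cube([250, 350, 36]);
  translate([23, 23, 0]) cylinder(h = 385, r = 23);
  translate([227, 23, 0]) cylinder(h = 385, r = 23);
  translate([23, 327, 0]) cylinder(h = 385, r = 23);
  translate([227, 327, 0]) cylinder(h = 385, r = 23);
}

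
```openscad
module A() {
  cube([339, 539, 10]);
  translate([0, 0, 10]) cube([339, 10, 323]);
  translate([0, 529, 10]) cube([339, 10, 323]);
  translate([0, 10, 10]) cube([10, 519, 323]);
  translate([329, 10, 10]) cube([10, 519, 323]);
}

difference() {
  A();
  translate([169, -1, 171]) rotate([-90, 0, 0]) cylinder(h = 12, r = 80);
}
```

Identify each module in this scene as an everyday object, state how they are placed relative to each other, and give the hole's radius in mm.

The subtracted cylinder has r = 80 mm.

A is an open box. The open box has a circular hole through its front wall. The hole's radius is 80 mm.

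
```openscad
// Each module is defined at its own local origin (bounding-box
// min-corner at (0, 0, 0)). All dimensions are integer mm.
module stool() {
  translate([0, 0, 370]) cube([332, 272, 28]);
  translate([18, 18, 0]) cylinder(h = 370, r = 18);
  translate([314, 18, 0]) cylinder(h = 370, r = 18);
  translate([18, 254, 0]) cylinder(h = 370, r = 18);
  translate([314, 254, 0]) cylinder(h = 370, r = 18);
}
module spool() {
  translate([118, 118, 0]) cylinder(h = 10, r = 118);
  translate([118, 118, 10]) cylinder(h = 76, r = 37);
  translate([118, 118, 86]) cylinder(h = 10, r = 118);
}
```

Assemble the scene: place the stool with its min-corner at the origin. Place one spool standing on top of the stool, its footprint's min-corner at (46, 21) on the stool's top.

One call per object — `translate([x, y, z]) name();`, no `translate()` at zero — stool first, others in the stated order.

stool();
translate([46, 21, 398]) spool();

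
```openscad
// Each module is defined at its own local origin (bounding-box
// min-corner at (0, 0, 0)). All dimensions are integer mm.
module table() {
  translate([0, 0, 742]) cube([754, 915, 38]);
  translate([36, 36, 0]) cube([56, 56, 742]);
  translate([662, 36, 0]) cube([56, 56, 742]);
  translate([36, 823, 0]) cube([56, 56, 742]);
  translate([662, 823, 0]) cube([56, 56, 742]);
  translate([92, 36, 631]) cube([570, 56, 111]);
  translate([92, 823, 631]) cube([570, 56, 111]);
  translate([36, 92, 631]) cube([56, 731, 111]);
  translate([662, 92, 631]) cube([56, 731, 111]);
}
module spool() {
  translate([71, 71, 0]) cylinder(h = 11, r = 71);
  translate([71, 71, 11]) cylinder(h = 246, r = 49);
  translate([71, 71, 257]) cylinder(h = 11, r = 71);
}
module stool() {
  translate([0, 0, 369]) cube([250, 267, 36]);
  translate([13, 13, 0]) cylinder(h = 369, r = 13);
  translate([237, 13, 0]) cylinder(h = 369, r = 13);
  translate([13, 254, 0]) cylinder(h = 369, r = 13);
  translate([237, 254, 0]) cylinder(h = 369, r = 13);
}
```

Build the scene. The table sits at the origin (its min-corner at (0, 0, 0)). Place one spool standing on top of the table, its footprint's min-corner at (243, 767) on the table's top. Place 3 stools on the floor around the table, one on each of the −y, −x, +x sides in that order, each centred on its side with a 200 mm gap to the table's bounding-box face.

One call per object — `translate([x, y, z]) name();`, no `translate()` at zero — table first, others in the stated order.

table();
translate([243, 767, 780]) spool();
translate([252, -467, 0]) stool();
translate([-450, 324, 0]) stool();
translate([954, 324, 0]) stool();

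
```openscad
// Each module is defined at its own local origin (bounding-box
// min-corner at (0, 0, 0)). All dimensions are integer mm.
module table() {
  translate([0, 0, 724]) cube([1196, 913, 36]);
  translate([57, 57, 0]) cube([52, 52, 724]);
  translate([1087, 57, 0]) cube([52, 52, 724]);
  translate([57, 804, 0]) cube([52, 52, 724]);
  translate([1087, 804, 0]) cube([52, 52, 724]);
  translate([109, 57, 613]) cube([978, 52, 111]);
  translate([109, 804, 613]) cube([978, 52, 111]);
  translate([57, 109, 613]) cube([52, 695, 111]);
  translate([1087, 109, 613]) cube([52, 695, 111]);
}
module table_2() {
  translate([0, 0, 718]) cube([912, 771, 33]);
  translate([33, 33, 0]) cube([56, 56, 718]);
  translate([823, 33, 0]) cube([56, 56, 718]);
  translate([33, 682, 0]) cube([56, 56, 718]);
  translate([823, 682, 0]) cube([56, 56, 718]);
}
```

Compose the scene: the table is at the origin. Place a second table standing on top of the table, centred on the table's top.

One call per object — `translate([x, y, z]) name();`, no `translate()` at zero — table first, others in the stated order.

table();
translate([142, 71, 760]) table_2();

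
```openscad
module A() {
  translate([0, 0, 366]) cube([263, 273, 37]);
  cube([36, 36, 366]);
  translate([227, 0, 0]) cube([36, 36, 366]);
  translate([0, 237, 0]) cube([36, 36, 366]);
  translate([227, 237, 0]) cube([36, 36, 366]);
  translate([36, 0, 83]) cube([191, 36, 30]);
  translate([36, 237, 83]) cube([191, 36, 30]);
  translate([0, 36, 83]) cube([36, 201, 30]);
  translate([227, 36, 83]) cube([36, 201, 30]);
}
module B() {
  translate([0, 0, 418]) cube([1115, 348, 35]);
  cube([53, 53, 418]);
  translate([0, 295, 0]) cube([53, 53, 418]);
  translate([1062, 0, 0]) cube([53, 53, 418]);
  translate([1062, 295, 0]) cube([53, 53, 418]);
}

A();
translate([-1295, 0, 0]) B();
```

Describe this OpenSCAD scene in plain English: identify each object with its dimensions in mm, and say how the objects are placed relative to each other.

A is a four-legged stool. The seat is 263×273 mm, 37 mm thick, top at z = 403 mm. It stands on four square legs, each 36×36 mm in cross-section, from z = 0 to the seat underside, each flush with a corner of the seat. Four stretchers, 36 mm wide and 30 mm tall, connect adjacent legs with their undersides at z = 83 mm, each running between the inner faces of the legs it joins and aligned with the legs' outer faces on the other axis.

B is a bench: a 1115×348 mm seat slab, 35 mm thick, top at z = 453 mm, on four 53×53 mm square legs flush with the seat corners and standing on z = 0.

The bench is on the floor beside the stool on its −x side.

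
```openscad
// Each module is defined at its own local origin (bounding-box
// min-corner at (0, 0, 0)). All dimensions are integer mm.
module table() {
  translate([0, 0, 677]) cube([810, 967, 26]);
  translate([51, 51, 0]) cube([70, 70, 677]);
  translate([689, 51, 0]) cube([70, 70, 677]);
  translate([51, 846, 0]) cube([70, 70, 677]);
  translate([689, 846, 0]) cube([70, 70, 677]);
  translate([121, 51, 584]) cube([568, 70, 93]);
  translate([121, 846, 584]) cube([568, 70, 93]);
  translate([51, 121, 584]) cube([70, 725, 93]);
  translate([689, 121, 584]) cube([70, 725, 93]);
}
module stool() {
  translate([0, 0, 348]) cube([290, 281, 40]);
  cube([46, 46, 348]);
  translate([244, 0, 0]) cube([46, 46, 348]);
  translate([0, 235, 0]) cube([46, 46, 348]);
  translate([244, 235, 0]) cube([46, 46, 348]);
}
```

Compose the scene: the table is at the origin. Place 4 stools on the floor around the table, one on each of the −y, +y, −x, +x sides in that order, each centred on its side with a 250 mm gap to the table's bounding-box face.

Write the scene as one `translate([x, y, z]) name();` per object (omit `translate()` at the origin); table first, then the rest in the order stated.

table();
translate([260, -531, 0]) stool();
translate([260, 1217, 0]) stool();
translate([-540, 343, 0]) stool();
translate([1060, 343, 0]) stool();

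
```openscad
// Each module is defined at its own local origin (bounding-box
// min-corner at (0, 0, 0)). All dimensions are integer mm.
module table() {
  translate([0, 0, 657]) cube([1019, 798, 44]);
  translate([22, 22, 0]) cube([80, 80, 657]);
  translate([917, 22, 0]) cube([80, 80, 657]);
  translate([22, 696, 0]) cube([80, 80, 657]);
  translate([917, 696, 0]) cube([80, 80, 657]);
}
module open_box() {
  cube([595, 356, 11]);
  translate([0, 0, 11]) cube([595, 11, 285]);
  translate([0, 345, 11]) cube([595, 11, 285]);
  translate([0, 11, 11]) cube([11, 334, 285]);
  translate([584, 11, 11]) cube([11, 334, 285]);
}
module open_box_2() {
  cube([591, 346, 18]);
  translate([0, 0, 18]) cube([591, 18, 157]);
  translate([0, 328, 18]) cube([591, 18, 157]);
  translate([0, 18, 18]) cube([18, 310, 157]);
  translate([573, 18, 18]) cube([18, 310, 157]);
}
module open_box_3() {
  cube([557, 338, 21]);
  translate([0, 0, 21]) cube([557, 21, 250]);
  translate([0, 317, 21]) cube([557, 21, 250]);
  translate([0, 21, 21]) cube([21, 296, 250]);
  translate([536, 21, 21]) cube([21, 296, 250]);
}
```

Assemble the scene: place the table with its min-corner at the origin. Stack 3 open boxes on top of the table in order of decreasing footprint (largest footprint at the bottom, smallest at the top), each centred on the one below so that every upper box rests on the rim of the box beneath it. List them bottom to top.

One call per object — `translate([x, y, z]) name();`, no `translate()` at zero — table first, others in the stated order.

table();
translate([212, 221, 701]) open_box();
translate([214, 226, 997]) open_box_2();
translate([231, 230, 1172]) open_box_3();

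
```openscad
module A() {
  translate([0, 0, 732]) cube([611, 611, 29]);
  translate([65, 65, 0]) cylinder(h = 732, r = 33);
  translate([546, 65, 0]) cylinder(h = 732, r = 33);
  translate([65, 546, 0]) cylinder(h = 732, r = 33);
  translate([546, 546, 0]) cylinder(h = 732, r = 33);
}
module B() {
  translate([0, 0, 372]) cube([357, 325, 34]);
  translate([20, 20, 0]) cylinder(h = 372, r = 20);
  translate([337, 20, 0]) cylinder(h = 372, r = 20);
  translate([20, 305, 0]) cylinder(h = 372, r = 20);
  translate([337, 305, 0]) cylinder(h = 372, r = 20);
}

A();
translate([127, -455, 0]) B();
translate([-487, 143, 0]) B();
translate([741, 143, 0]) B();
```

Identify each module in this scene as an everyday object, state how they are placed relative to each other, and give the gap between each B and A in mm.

A is a table. B is a stool. Three stools sit around the table at the −y, −x, +x sides. The gap between each stool and the table is 130 mm.

Each stool's nearest face is 130 mm from the table's bounding box.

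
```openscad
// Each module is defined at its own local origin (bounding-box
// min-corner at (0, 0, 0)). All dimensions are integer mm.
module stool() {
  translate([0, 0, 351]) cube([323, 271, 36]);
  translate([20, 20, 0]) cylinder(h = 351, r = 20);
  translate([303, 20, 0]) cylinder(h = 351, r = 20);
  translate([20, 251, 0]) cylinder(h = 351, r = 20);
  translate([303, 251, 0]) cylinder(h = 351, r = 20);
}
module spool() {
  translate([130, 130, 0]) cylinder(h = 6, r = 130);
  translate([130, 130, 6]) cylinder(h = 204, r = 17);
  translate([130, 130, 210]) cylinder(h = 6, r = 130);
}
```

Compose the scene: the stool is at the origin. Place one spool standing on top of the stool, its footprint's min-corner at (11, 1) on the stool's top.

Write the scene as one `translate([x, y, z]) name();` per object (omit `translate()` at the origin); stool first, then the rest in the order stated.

stool();
translate([11, 1, 387]) spool();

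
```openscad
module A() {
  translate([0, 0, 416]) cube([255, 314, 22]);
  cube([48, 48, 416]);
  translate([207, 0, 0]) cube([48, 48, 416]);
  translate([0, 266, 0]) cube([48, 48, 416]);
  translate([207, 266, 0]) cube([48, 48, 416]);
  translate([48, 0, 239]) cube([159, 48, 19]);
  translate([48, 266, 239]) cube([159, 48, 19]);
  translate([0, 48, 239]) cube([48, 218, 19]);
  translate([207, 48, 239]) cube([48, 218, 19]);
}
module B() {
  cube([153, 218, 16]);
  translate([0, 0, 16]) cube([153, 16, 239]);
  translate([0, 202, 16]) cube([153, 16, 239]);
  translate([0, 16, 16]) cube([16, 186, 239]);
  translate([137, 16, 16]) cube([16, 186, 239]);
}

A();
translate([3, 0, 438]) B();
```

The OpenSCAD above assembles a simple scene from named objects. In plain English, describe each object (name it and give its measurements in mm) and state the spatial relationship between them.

A is a four-legged stool. The seat is a 255×314×22 mm slab whose top surface is at z = 438 mm; four square legs, each 48×48 mm in cross-section, run from the floor (z = 0) to the underside of the seat, each flush with a corner of the seat. Four stretchers, 48 mm wide and 19 mm tall, connect adjacent legs with their undersides at z = 239 mm, each running between the inner faces of the legs it joins and aligned with the legs' outer faces on the other axis.

B is an open-topped rectangular box: outside dimensions 153×218×255 mm, with a uniform wall and base thickness of 16 mm. The base is a full 153×218 slab on the floor; four walls sit on top of the base. The front and back walls (the −y and +y sides) span the full width; the two side walls fit between them.

The open box is on top of the stool.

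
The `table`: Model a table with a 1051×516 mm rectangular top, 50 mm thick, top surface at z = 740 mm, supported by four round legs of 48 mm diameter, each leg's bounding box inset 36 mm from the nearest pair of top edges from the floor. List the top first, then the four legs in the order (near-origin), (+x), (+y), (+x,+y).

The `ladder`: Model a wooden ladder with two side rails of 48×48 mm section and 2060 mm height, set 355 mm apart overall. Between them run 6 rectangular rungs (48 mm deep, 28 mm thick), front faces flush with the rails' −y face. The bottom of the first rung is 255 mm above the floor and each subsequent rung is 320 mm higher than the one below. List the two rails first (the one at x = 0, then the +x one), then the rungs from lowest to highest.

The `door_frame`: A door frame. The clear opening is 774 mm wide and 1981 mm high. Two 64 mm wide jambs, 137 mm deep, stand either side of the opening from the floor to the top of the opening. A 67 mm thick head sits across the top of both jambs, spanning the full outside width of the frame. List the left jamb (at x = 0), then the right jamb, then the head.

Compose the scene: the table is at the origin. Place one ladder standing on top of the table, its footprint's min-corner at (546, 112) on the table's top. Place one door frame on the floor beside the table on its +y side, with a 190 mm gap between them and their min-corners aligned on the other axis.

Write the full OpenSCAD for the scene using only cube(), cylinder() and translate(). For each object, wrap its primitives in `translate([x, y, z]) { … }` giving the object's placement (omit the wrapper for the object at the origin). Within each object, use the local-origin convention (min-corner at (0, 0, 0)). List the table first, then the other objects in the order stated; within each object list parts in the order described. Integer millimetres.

translate([0, 0, 690]) cube([1051, 516, 50]);
translate([60, 60, 0]) cylinder(h = 690, r = 24);
translate([991, 60, 0]) cylinder(h = 690, r = 24);
translate([60, 456, 0]) cylinder(h = 690, r = 24);
translate([991, 456, 0]) cylinder(h = 690, r = 24);
translate([546, 112, 740]) {
  cube([48, 48, 2060]);
  translate([307, 0, 0]) cube([48, 48, 2060]);
  translate([48, 0, 255]) cube([259, 48, 28]);
  translate([48, 0, 575]) cube([259, 48, 28]);
  translate([48, 0, 895]) cube([259, 48, 28]);
  translate([48, 0, 1215]) cube([259, 48, 28]);
  translate([48, 0, 1535]) cube([259, 48, 28]);
  translate([48, 0, 1855]) cube([259, 48, 28]);
}
translate([0, 706, 0]) {
  cube([64, 137, 1981]);
  translate([838, 0, 0]) cube([64, 137, 1981]);
  translate([0, 0, 1981]) cube([902, 137, 67]);
}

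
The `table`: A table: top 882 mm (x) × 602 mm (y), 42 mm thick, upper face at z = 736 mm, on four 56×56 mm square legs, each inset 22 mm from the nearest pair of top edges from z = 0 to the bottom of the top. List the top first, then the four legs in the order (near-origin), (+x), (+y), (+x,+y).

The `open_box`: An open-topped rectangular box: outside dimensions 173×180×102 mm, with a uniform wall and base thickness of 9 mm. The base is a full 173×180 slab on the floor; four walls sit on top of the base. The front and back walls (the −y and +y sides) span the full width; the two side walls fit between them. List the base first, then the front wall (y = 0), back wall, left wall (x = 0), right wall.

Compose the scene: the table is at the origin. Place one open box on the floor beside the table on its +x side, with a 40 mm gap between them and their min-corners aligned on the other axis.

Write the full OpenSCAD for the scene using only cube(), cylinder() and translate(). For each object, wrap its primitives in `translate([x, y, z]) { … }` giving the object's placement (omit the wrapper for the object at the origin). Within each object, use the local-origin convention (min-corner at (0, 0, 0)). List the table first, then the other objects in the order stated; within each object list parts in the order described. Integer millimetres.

translate([0, 0, 694]) cube([882, 602, 42]);
translate([22, 22, 0]) cube([56, 56, 694]);
translate([804, 22, 0]) cube([56, 56, 694]);
translate([22, 524, 0]) cube([56, 56, 694]);
translate([804, 524, 0]) cube([56, 56, 694]);
translate([922, 0, 0]) {
  cube([173, 180, 9]);
  translate([0, 0, 9]) cube([173, 9, 93]);
  translate([0, 171, 9]) cube([173, 9, 93]);
  translate([0, 9, 9]) cube([9, 162, 93]);
  translate([164, 9, 9]) cube([9, 162, 93]);
}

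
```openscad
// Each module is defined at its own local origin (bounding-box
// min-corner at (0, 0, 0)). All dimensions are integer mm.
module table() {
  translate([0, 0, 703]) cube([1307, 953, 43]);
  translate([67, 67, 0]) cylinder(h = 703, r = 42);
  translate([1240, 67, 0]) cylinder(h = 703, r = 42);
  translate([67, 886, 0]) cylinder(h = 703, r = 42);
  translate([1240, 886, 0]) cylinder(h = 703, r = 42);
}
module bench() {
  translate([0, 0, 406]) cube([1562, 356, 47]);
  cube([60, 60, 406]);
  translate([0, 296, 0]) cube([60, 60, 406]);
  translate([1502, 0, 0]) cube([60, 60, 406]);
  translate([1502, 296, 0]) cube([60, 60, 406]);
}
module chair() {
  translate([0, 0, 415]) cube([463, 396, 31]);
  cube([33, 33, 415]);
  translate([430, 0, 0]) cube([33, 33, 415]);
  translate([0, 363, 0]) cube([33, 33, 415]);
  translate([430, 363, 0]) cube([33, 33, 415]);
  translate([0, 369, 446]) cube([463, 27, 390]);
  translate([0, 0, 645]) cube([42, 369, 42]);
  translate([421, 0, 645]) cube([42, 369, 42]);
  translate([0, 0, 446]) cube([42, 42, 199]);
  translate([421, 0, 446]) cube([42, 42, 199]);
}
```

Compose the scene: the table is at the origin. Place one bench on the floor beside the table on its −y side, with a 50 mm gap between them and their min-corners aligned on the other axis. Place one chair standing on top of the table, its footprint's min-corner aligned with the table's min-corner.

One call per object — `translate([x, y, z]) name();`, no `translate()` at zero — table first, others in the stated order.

table();
translate([0, -406, 0]) bench();
translate([0, 0, 746]) chair();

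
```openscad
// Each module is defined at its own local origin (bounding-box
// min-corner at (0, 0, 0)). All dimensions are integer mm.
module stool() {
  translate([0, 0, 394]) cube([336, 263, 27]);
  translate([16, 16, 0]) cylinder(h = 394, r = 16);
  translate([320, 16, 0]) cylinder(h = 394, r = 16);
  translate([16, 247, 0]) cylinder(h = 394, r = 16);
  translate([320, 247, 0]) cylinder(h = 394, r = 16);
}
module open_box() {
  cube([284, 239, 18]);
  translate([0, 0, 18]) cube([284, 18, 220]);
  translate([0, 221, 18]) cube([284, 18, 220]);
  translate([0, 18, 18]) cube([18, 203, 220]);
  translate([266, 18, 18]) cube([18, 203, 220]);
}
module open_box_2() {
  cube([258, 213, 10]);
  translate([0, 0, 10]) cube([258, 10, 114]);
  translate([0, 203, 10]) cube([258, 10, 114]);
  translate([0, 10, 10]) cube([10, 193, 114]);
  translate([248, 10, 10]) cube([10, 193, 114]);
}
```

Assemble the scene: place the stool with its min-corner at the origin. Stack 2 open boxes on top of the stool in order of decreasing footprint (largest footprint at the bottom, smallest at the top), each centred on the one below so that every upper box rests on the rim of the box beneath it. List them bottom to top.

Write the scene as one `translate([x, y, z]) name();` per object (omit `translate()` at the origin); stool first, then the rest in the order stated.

stool();
translate([26, 12, 421]) open_box();
translate([39, 25, 659]) open_box_2();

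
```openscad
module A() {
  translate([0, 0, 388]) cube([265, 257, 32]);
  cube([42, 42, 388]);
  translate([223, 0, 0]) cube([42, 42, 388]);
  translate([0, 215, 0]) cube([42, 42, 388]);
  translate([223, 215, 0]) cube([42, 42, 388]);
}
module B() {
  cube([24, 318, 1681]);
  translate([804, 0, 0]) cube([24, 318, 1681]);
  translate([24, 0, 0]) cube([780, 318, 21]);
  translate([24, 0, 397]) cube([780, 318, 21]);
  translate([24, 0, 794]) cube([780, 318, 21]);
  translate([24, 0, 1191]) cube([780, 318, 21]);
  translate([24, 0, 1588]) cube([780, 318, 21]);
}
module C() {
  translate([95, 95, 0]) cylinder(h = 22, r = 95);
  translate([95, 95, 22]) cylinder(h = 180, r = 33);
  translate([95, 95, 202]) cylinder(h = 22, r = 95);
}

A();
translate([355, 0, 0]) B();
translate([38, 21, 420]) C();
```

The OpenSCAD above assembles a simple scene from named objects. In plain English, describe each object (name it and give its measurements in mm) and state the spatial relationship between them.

A is a four-legged stool. The seat is a 265×257×32 mm slab whose top surface is at z = 420 mm; four square legs, each 42×42 mm in cross-section, run from the floor (z = 0) to the underside of the seat, each flush with a corner of the seat.

B is an open bookshelf. Two side panels, each 24 mm thick, 318 mm deep and 1681 mm tall, stand 828 mm apart (outside-to-outside). Between them sit 5 shelves, each 21 mm thick and 318 mm deep, spanning the full gap between the sides. The bottom shelf rests on the floor (its underside at z = 0) and the clear gap between one shelf's top and the next shelf's underside is 376 mm.

C is a spool: two coaxial disc flanges of radius 95 mm and thickness 22 mm, joined by a core cylinder of radius 33 mm and height 180 mm. The lower flange rests on z = 0 and the three cylinders share a vertical axis.

The bookshelf is on the floor beside the stool on its +x side. The spool is on top of the stool.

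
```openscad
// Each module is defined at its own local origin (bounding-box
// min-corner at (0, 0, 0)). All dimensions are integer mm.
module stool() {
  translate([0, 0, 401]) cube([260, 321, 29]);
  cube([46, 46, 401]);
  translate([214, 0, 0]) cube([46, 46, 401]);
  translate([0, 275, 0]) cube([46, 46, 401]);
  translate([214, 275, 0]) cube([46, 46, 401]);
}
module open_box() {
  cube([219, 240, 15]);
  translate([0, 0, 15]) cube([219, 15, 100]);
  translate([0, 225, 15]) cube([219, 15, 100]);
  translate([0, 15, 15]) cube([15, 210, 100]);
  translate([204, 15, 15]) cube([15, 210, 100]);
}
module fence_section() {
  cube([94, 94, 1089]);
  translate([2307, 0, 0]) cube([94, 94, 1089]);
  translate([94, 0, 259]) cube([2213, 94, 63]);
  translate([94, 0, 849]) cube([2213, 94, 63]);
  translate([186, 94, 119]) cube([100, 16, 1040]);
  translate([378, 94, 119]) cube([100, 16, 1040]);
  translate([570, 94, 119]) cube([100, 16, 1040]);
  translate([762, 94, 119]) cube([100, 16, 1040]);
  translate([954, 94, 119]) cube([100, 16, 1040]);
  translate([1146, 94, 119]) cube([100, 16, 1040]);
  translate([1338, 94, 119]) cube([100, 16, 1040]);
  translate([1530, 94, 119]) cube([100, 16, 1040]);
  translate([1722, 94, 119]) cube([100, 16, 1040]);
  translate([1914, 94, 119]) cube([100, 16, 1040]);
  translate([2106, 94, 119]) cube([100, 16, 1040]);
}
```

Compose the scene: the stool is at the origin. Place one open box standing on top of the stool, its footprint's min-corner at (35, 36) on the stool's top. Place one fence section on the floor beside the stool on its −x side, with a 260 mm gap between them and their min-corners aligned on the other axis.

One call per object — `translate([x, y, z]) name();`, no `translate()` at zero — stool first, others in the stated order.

stool();
translate([35, 36, 430]) open_box();
translate([-2661, 0, 0]) fence_section();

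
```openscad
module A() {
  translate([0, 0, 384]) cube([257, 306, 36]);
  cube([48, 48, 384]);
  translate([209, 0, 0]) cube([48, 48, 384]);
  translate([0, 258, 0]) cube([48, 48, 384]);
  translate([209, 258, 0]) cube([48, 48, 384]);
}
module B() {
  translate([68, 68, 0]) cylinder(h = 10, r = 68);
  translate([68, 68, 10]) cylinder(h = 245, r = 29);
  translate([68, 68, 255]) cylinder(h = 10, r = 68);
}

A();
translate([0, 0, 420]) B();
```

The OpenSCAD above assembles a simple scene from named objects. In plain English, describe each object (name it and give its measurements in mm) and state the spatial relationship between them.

A is a four-legged stool. The seat is a 257×306×36 mm slab whose top surface is at z = 420 mm; four square legs, each 48×48 mm in cross-section, run from the floor (z = 0) to the underside of the seat, each flush with a corner of the seat.

B is a spool: two coaxial disc flanges of radius 68 mm and thickness 10 mm, joined by a core cylinder of radius 29 mm and height 245 mm. The lower flange rests on z = 0 and the three cylinders share a vertical axis.

The spool is on top of the stool.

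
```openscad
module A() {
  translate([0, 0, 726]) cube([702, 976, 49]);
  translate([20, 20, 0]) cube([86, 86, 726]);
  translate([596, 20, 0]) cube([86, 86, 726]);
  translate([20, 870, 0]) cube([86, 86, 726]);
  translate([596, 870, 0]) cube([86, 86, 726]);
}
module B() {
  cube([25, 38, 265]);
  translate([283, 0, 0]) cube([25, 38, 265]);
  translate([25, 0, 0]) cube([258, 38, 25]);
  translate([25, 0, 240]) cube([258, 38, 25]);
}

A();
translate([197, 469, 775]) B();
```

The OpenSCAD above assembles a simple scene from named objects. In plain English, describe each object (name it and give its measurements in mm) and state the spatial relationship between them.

A is a table with a 702×976 mm rectangular top, 49 mm thick, top surface at z = 775 mm, supported by four 86×86 mm square legs, each inset 20 mm from the nearest pair of top edges, running from the floor.

B is a picture frame with a 258×215 mm rectangular opening (x by z) and a uniform 25 mm border on every side. Frame depth is 38 mm along y. It is built from two vertical stiles running the full outside height and two horizontal rails spanning the gap between the stiles.

The picture frame is on top of the table, centred.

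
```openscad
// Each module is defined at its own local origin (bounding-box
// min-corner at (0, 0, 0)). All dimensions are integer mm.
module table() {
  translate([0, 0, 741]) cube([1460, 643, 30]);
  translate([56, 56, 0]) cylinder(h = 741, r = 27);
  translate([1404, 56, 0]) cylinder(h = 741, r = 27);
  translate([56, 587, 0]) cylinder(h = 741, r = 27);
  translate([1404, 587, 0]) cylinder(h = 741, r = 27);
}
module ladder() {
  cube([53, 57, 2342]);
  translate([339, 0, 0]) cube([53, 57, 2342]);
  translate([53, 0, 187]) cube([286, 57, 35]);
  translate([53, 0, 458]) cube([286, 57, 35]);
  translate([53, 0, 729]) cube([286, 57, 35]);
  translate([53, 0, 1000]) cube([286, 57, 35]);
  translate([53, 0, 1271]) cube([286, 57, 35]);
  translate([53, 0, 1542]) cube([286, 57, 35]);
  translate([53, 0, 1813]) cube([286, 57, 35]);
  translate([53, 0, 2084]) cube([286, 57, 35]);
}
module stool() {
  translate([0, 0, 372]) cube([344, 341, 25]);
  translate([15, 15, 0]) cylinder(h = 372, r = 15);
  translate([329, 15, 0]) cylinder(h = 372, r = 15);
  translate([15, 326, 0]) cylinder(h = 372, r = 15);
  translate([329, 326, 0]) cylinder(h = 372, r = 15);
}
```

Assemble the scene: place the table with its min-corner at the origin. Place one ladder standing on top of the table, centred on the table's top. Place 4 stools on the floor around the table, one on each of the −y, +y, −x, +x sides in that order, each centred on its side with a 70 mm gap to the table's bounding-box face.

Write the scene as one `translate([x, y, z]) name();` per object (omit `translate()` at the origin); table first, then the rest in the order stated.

table();
translate([534, 293, 771]) ladder();
translate([558, -411, 0]) stool();
translate([558, 713, 0]) stool();
translate([-414, 151, 0]) stool();
translate([1530, 151, 0]) stool();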